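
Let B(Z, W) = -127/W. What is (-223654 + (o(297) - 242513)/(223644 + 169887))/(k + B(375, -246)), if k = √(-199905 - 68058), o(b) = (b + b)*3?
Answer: -916588449574070/2127174763358549 + 1775439044056860*I*√267963/2127174763358549 ≈ -0.43089 + 432.06*I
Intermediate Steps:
o(b) = 6*b (o(b) = (2*b)*3 = 6*b)
k = I*√267963 (k = √(-267963) = I*√267963 ≈ 517.65*I)
(-223654 + (o(297) - 242513)/(223644 + 169887))/(k + B(375, -246)) = (-223654 + (6*297 - 242513)/(223644 + 169887))/(I*√267963 - 127/(-246)) = (-223654 + (1782 - 242513)/393531)/(I*√267963 - 127*(-1/246)) = (-223654 - 240731*1/393531)/(I*√267963 + 127/246) = (-223654 - 240731/393531)/(127/246 + I*√267963) = -88015023005/(393531*(127/246 + I*√267963))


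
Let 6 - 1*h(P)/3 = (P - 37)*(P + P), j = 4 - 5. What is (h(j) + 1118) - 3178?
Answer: -2270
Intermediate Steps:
j = -1
h(P) = 18 - 6*P*(-37 + P) (h(P) = 18 - 3*(P - 37)*(P + P) = 18 - 3*(-37 + P)*2*P = 18 - 6*P*(-37 + P))
(h(j) + 1118) - 3178 = ((18 - 6*(-1)**2 + 222*(-1)) + 1118) - 3178 = ((18 - 6*1 - 222) + 1118) - 3178 = ((18 - 6 - 222) + 1118) - 3178 = (-210 + 1118) - 3178 = 908 - 3178 = -2270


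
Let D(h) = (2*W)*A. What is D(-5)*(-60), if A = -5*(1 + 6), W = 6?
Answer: 25200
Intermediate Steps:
A = -35 (A = -5*7 = -35)
D(h) = -420 (D(h) = (2*6)*(-35) = 12*(-35) = -420)
D(-5)*(-60) = -420*(-60) = 25200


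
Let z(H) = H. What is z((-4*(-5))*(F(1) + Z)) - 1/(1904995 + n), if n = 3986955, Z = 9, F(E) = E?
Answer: 1178389999/5891950 ≈ 200.00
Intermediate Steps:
z((-4*(-5))*(F(1) + Z)) - 1/(1904995 + n) = (-4*(-5))*(1 + 9) - 1/(1904995 + 3986955) = 20*10 - 1/5891950 = 200 - 1*1/5891950 = 200 - 1/5891950 = 1178389999/5891950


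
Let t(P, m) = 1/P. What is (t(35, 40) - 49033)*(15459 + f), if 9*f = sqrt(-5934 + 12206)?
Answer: -26530024686/35 - 13729232*sqrt(2)/45 ≈ -7.5843e+8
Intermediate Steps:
f = 56*sqrt(2)/9 (f = sqrt(-5934 + 12206)/9 = sqrt(6272)/9 = (56*sqrt(2))/9 = 56*sqrt(2)/9 ≈ 8.7995)
(t(35, 40) - 49033)*(15459 + f) = (1/35 - 49033)*(15459 + 56*sqrt(2)/9) = -1716154*(15459 + 56*sqrt(2)/9)/35 = -26530024686/35 - 13729232*sqrt(2)/45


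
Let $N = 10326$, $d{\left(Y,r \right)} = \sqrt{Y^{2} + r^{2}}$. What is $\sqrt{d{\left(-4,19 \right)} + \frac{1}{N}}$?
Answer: $\frac{\sqrt{10326 + 106626276 \sqrt{377}}}{10326} \approx 4.4064$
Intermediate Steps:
$\sqrt{d{\left(-4,19 \right)} + \frac{1}{N}} = \sqrt{\sqrt{\left(-4\right)^{2} + 19^{2}} + \frac{1}{10326}} = \sqrt{\sqrt{16 + 361} + \frac{1}{10326}} = \sqrt{\sqrt{377} + \frac{1}{10326}} = \sqrt{\frac{1}{10326} + \sqrt{377}}$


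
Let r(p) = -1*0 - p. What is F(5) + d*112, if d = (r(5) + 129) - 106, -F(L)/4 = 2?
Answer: 2008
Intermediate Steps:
F(L) = -8 (F(L) = -4*2 = -8)
r(p) = -p (r(p) = 0 - p = -p)
d = 18 (d = (-1*5 + 129) - 106 = (-5 + 129) - 106 = 124 - 106 = 18)
F(5) + d*112 = -8 + 18*112 = -8 + 2016 = 2008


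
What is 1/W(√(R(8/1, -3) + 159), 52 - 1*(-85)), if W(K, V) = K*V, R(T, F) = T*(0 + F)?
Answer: √15/6165 ≈ 0.00062822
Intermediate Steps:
R(T, F) = F*T (R(T, F) = T*F = F*T)
1/W(√(R(8/1, -3) + 159), 52 - 1*(-85)) = 1/(√(-24/1 + 159)*(52 - 1*(-85))) = 1/(√(-24 + 159)*(52 + 85)) = 1/(√(-3*8 + 159)*137) = 1/(√(-24 + 159)*137) = 1/(√135*137) = 1/((3*√15)*137) = 1/(411*√15) = √15/6165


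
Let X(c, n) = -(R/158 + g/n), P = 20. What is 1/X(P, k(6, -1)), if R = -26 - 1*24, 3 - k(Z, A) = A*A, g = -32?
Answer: 79/1289 ≈ 0.061288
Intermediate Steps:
k(Z, A) = 3 - A² (k(Z, A) = 3 - A*A = 3 - A²)
R = -50 (R = -26 - 24 = -50)
X(c, n) = 25/79 + 32/n (X(c, n) = -(-50/158 - 32/n) = -(-50*1/158 - 32/n) = -(-25/79 - 32/n) = 25/79 + 32/n)
1/X(P, k(6, -1)) = 1/(25/79 + 32/(3 - 1*(-1)²)) = 1/(25/79 + 32/(3 - 1*1)) = 1/(25/79 + 32/(3 - 1)) = 1/(25/79 + 32/2) = 1/(25/79 + 32*(½)) = 1/(25/79 + 16) = 1/(1289/79) = 79/1289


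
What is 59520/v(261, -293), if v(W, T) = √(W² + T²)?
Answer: 5952*√153970/15397 ≈ 151.69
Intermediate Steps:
v(W, T) = √(T² + W²)
59520/v(261, -293) = 59520/(√((-293)² + 261²)) = 59520/(√(85849 + 68121)) = 59520/(√153970) = 59520*(√153970/153970) = 5952*√153970/15397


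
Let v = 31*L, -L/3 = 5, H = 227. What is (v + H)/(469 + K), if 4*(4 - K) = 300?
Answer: -119/199 ≈ -0.59799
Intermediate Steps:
K = -71 (K = 4 - ¼*300 = 4 - 75 = -71)
L = -15 (L = -3*5 = -15)
v = -465 (v = 31*(-15) = -465)
(v + H)/(469 + K) = (-465 + 227)/(469 - 71) = -238/398 = -238*1/398 = -119/199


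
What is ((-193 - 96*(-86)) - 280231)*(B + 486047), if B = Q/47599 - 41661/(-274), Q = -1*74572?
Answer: -862915285597719172/6521063 ≈ -1.3233e+11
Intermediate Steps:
Q = -74572
B = 1962589211/13042126 (B = -74572/47599 - 41661/(-274) = -74572*1/47599 - 41661*(-1/274) = -74572/47599 + 41661/274 = 1962589211/13042126 ≈ 150.48)
((-193 - 96*(-86)) - 280231)*(B + 486047) = ((-193 - 96*(-86)) - 280231)*(1962589211/13042126 + 486047) = ((-193 + 8256) - 280231)*(6341048805133/13042126) = (8063 - 280231)*(6341048805133/13042126) = -272168*6341048805133/13042126 = -862915285597719172/6521063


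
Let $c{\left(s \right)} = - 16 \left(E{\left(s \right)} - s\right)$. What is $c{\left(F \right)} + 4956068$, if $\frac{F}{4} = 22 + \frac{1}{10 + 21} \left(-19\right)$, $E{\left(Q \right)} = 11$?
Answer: $\frac{153675084}{31} \approx 4.9573 \cdot 10^{6}$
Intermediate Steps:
$F = \frac{2652}{31}$ ($F = 4 \left(22 + \frac{1}{10 + 21} \left(-19\right)\right) = 4 \left(22 + \frac{1}{31} \left(-19\right)\right) = 4 \left(22 - \frac{19}{31}\right) = 4 \cdot \frac{663}{31} = \frac{2652}{31} \approx 85.548$)
$c{\left(s \right)} = -176 + 16 s$ ($c{\left(s \right)} = - 16 \left(11 - s\right) = -176 + 16 s$)
$c{\left(F \right)} + 4956068 = \left(-176 + 16 \cdot \frac{2652}{31}\right) + 4956068 = \left(-176 + \frac{42432}{31}\right) + 4956068 = \frac{36976}{31} + 4956068 = \frac{153675084}{31}$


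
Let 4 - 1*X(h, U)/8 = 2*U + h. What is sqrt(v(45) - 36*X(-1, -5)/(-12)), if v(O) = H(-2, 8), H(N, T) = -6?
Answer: sqrt(354) ≈ 18.815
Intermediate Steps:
v(O) = -6
X(h, U) = 32 - 16*U - 8*h (X(h, U) = 32 - 8*(2*U + h) = 32 - 8*(h + 2*U) = 32 + (-16*U - 8*h) = 32 - 16*U - 8*h)
sqrt(v(45) - 36*X(-1, -5)/(-12)) = sqrt(-6 - 36*(32 - 16*(-5) - 8*(-1))/(-12)) = sqrt(-6 - 36*(32 + 80 + 8)*(-1)/12) = sqrt(-6 - 4320*(-1)/12) = sqrt(-6 - 36*(-10)) = sqrt(-6 + 360) = sqrt(354)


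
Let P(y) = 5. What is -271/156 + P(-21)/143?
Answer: -2921/1716 ≈ -1.7022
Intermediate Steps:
-271/156 + P(-21)/143 = -271/156 + 5/143 = -2921/1716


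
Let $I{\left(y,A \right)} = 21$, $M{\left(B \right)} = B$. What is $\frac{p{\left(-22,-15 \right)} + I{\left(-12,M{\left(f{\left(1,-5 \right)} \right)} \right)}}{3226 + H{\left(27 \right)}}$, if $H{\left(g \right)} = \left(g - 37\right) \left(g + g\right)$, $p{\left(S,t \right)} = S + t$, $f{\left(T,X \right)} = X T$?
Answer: $- \frac{8}{1343} \approx -0.0059568$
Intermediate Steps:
$f{\left(T,X \right)} = T X$
$H{\left(g \right)} = 2 g \left(-37 + g\right)$ ($H{\left(g \right)} = \left(-37 + g\right) 2 g = 2 g \left(-37 + g\right)$)
$\frac{p{\left(-22,-15 \right)} + I{\left(-12,M{\left(f{\left(1,-5 \right)} \right)} \right)}}{3226 + H{\left(27 \right)}} = \frac{\left(-22 - 15\right) + 21}{3226 + 2 \cdot 27 \left(-37 + 27\right)} = \frac{-37 + 21}{3226 + 2 \cdot 27 \left(-10\right)} = - \frac{16}{3226 - 540} = - \frac{16}{2686} = \left(-16\right) \frac{1}{2686} = - \frac{8}{1343}$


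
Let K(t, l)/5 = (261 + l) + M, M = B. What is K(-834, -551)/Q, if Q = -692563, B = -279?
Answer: 2845/692563 ≈ 0.0041079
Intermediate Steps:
M = -279
K(t, l) = -90 + 5*l (K(t, l) = 5*((261 + l) - 279) = 5*(-18 + l) = -90 + 5*l)
K(-834, -551)/Q = (-90 + 5*(-551))/(-692563) = (-90 - 2755)*(-1/692563) = -2845*(-1/692563) = 2845/692563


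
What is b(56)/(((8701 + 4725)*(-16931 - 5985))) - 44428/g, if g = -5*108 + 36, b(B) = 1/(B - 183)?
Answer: 30999730165525/351667056888 ≈ 88.151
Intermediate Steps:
b(B) = 1/(-183 + B)
g = -504 (g = -540 + 36 = -504)
b(56)/(((8701 + 4725)*(-16931 - 5985))) - 44428/g = 1/((-183 + 56)*(((8701 + 4725)*(-16931 - 5985)))) - 44428/(-504) = 1/((-127)*((13426*(-22916)))) - 44428*(-1/504) = -1/127/(-307670216) + 11107/126 = -1/127*(-1/307670216) + 11107/126 = 1/39074117432 + 11107/126 = 30999730165525/351667056888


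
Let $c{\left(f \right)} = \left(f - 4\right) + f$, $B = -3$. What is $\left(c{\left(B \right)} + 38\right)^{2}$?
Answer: $784$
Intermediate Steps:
$c{\left(f \right)} = -4 + 2 f$ ($c{\left(f \right)} = \left(-4 + f\right) + f = -4 + 2 f$)
$\left(c{\left(B \right)} + 38\right)^{2} = \left(\left(-4 + 2 \left(-3\right)\right) + 38\right)^{2} = \left(\left(-4 - 6\right) + 38\right)^{2} = \left(-10 + 38\right)^{2} = 28^{2} = 784$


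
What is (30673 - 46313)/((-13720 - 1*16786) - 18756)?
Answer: 7820/24631 ≈ 0.31749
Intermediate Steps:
(30673 - 46313)/((-13720 - 1*16786) - 18756) = -15640/((-13720 - 16786) - 18756) = -15640/(-30506 - 18756) = -15640/(-49262) = -15640*(-1/49262) = 7820/24631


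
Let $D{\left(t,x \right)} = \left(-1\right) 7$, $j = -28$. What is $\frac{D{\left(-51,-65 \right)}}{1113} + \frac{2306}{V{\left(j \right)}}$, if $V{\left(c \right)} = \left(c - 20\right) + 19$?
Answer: $- \frac{366683}{4611} \approx -79.524$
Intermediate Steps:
$V{\left(c \right)} = -1 + c$ ($V{\left(c \right)} = \left(-20 + c\right) + 19 = -1 + c$)
$D{\left(t,x \right)} = -7$
$\frac{D{\left(-51,-65 \right)}}{1113} + \frac{2306}{V{\left(j \right)}} = - \frac{7}{1113} + \frac{2306}{-1 - 28} = \left(-7\right) \frac{1}{1113} + \frac{2306}{-29} = - \frac{1}{159} + 2306 \left(- \frac{1}{29}\right) = - \frac{1}{159} - \frac{2306}{29} = - \frac{366683}{4611}$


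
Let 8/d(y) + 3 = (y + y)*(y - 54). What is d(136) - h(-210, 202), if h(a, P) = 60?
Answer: -1338052/22301 ≈ -60.000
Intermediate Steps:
d(y) = 8/(-3 + 2*y*(-54 + y)) (d(y) = 8/(-3 + (y + y)*(y - 54)) = 8/(-3 + (2*y)*(-54 + y)) = 8/(-3 + 2*y*(-54 + y)))
d(136) - h(-210, 202) = 8/(-3 - 108*136 + 2*136²) - 1*60 = 8/(-3 - 14688 + 2*18496) - 60 = 8/(-3 - 14688 + 36992) - 60 = 8/22301 - 60 = -1338052/22301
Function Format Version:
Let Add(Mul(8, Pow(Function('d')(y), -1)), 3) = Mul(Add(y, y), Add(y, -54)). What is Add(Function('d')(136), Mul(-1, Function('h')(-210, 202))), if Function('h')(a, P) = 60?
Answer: Rational(-1338052, 22301) ≈ -60.000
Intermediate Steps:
Function('d')(y) = Mul(8, Pow(Add(-3, Mul(2, y, Add(-54, y))), -1)) (Function('d')(y) = Mul(8, Pow(Add(-3, Mul(Add(y, y), Add(y, -54))), -1)) = Mul(8, Pow(Add(-3, Mul(Mul(2, y), Add(-54, y))), -1)) = Mul(8, Pow(Add(-3, Mul(2, y, Add(-54, y))), -1)))
Add(Function('d')(136), Mul(-1, Function('h')(-210, 202))) = Add(Mul(8, Pow(Add(-3, Mul(-108, 136), Mul(2, Pow(136, 2))), -1)), Mul(-1, 60)) = Add(Mul(8, Pow(Add(-3, -14688, Mul(2, 18496)), -1)), -60) = Add(Mul(8, Pow(Add(-3, -14688, 36992), -1)), -60) = Add(Mul(8, Pow(22301, -1)), -60) = Add(Mul(8, Rational(1, 22301)), -60) = Add(Rational(8, 22301), -60) = Rational(-1338052, 22301)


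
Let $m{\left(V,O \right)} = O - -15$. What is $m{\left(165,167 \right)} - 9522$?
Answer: $-9340$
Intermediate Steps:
$m{\left(V,O \right)} = 15 + O$ ($m{\left(V,O \right)} = O + 15 = 15 + O$)
$m{\left(165,167 \right)} - 9522 = \left(15 + 167\right) - 9522 = 182 - 9522 = -9340$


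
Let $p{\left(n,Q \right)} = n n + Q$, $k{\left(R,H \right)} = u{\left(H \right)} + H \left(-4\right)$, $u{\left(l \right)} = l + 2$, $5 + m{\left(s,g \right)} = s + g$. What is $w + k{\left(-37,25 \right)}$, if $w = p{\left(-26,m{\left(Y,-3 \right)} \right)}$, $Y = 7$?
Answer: $602$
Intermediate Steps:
$m{\left(s,g \right)} = -5 + g + s$ ($m{\left(s,g \right)} = -5 + \left(s + g\right) = -5 + \left(g + s\right) = -5 + g + s$)
$u{\left(l \right)} = 2 + l$
$k{\left(R,H \right)} = 2 - 3 H$ ($k{\left(R,H \right)} = \left(2 + H\right) + H \left(-4\right) = \left(2 + H\right) - 4 H = 2 - 3 H$)
$p{\left(n,Q \right)} = Q + n^{2}$ ($p{\left(n,Q \right)} = n^{2} + Q = Q + n^{2}$)
$w = 675$ ($w = \left(-5 - 3 + 7\right) + \left(-26\right)^{2} = -1 + 676 = 675$)
$w + k{\left(-37,25 \right)} = 675 + \left(2 - 75\right) = 675 - 73 = 602$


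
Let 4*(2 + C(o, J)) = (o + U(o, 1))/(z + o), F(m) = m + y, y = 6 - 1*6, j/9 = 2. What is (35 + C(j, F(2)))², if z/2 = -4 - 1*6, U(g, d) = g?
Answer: 3249/4 ≈ 812.25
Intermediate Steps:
j = 18 (j = 9*2 = 18)
z = -20 (z = 2*(-4 - 1*6) = 2*(-4 - 6) = 2*(-10) = -20)
y = 0 (y = 6 - 6 = 0)
F(m) = m (F(m) = m + 0 = m)
C(o, J) = -2 + o/(2*(-20 + o)) (C(o, J) = -2 + ((o + o)/(-20 + o))/4 = -2 + ((2*o)/(-20 + o))/4 = -2 + (2*o/(-20 + o))/4 = -2 + o/(2*(-20 + o)))
(35 + C(j, F(2)))² = (35 + (80 - 3*18)/(2*(-20 + 18)))² = (35 + (½)*(80 - 54)/(-2))² = (35 + (½)*(-½)*26)² = (35 - 13/2)² = (57/2)² = 3249/4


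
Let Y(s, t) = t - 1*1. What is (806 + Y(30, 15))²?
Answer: 672400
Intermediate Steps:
Y(s, t) = -1 + t (Y(s, t) = t - 1 = -1 + t)
(806 + Y(30, 15))² = (806 + (-1 + 15))² = (806 + 14)² = 820² = 672400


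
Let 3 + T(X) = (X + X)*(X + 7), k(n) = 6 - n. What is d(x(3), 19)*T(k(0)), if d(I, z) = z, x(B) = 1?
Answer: 2907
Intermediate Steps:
T(X) = -3 + 2*X*(7 + X) (T(X) = -3 + (X + X)*(X + 7) = -3 + (2*X)*(7 + X) = -3 + 2*X*(7 + X))
d(x(3), 19)*T(k(0)) = 19*(-3 + 2*(6 - 1*0)² + 14*(6 - 1*0)) = 19*(-3 + 2*(6 + 0)² + 14*(6 + 0)) = 19*(-3 + 2*6² + 14*6) = 19*(-3 + 2*36 + 84) = 19*(-3 + 72 + 84) = 19*153 = 2907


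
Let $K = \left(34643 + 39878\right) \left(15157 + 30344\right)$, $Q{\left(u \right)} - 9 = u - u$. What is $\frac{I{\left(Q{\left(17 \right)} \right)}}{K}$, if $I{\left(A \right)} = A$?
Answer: $\frac{3}{1130260007} \approx 2.6543 \cdot 10^{-9}$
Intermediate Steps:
$Q{\left(u \right)} = 9$ ($Q{\left(u \right)} = 9 + \left(u - u\right) = 9 + 0 = 9$)
$K = 3390780021$ ($K = 74521 \cdot 45501 = 3390780021$)
$\frac{I{\left(Q{\left(17 \right)} \right)}}{K} = \frac{9}{3390780021} = 9 \cdot \frac{1}{3390780021} = \frac{3}{1130260007}$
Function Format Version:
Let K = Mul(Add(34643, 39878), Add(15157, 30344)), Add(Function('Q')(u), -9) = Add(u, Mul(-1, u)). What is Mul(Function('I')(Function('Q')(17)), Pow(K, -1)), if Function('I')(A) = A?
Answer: Rational(3, 1130260007) ≈ 2.6543e-9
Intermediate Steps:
Function('Q')(u) = 9 (Function('Q')(u) = Add(9, Add(u, Mul(-1, u))) = Add(9, 0) = 9)
K = 3390780021 (K = Mul(74521, 45501) = 3390780021)
Mul(Function('I')(Function('Q')(17)), Pow(K, -1)) = Mul(9, Pow(3390780021, -1)) = Mul(9, Rational(1, 3390780021)) = Rational(3, 1130260007)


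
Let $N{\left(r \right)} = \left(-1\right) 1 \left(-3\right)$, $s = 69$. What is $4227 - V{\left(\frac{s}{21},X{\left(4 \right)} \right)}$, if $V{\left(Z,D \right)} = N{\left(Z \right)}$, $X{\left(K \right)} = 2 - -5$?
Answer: $4224$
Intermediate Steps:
$X{\left(K \right)} = 7$ ($X{\left(K \right)} = 2 + 5 = 7$)
$N{\left(r \right)} = 3$ ($N{\left(r \right)} = \left(-1\right) \left(-3\right) = 3$)
$V{\left(Z,D \right)} = 3$
$4227 - V{\left(\frac{s}{21},X{\left(4 \right)} \right)} = 4227 - 3 = 4224$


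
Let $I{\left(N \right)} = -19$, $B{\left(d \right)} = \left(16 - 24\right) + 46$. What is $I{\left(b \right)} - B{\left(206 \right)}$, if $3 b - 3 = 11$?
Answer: $-57$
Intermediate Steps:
$b = \frac{14}{3}$ ($b = 1 + \frac{1}{3} \cdot 11 = 1 + \frac{11}{3} = \frac{14}{3} \approx 4.6667$)
$B{\left(d \right)} = 38$ ($B{\left(d \right)} = -8 + 46 = 38$)
$I{\left(b \right)} - B{\left(206 \right)} = -19 - 38 = -57$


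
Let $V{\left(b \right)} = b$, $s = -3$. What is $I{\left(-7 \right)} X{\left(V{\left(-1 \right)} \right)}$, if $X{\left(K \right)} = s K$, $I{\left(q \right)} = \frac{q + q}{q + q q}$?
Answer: $-1$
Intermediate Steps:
$I{\left(q \right)} = \frac{2 q}{q + q^{2}}$
$X{\left(K \right)} = - 3 K$
$I{\left(-7 \right)} X{\left(V{\left(-1 \right)} \right)} = \frac{2}{1 - 7} \left(\left(-3\right) \left(-1\right)\right) = \frac{2}{-6} \cdot 3 = 2 \left(- \frac{1}{6}\right) 3 = \left(- \frac{1}{3}\right) 3 = -1$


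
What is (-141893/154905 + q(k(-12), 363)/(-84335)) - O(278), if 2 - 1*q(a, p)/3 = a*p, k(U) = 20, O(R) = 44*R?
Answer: -31961275920257/2612782635 ≈ -12233.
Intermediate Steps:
q(a, p) = 6 - 3*a*p
(-141893/154905 + q(k(-12), 363)/(-84335)) - O(278) = (-141893/154905 + (6 - 3*20*363)/(-84335)) - 44*278 = (-141893*1/154905 + (6 - 21780)*(-1/84335)) - 1*12232 = (-141893/154905 - 21774*(-1/84335)) - 12232 = (-141893/154905 + 21774/84335) - 12232 = -1718728937/2612782635 - 12232 = -31961275920257/2612782635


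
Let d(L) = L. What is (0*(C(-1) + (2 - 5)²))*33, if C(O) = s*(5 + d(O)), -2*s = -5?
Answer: 0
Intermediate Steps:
s = 5/2 (s = -½*(-5) = 5/2 ≈ 2.5000)
C(O) = 25/2 + 5*O/2 (C(O) = 5*(5 + O)/2 = 25/2 + 5*O/2)
(0*(C(-1) + (2 - 5)²))*33 = (0*((25/2 + (5/2)*(-1)) + (2 - 5)²))*33 = (0*((25/2 - 5/2) + (-3)²))*33 = (0*(10 + 9))*33 = (0*19)*33 = 0*33 = 0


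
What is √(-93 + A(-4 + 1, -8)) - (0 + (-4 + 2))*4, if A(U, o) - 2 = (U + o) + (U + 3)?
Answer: 8 + I*√102 ≈ 8.0 + 10.1*I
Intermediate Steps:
A(U, o) = 5 + o + 2*U (A(U, o) = 2 + ((U + o) + (U + 3)) = 2 + ((U + o) + (3 + U)) = 2 + (3 + o + 2*U) = 5 + o + 2*U)
√(-93 + A(-4 + 1, -8)) - (0 + (-4 + 2))*4 = √(-93 + (5 - 8 + 2*(-4 + 1))) - (0 + (-4 + 2))*4 = √(-93 + (5 - 8 + 2*(-3))) - (0 - 2)*4 = √(-93 + (5 - 8 - 6)) - (-2)*4 = √(-93 - 9) - 1*(-8) = √(-102) + 8 = I*√102 + 8 = 8 + I*√102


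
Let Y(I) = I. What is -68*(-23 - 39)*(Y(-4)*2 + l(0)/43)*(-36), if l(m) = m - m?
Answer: 1214208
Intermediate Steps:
l(m) = 0
-68*(-23 - 39)*(Y(-4)*2 + l(0)/43)*(-36) = -68*(-23 - 39)*(-4*2 + 0/43)*(-36) = -(-4216)*(-8 + 0*(1/43))*(-36) = -(-4216)*(-8 + 0)*(-36) = -(-4216)*(-8)*(-36) = -68*496*(-36) = -33728*(-36) = 1214208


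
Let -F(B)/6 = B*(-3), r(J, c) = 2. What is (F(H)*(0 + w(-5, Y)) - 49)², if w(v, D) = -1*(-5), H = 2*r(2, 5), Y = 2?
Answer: 96721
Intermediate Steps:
H = 4 (H = 2*2 = 4)
w(v, D) = 5
F(B) = 18*B (F(B) = -6*B*(-3) = -(-18)*B = 18*B)
(F(H)*(0 + w(-5, Y)) - 49)² = ((18*4)*(0 + 5) - 49)² = (72*5 - 49)² = (360 - 49)² = 311² = 96721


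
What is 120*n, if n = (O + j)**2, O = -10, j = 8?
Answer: 480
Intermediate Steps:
n = 4 (n = (-10 + 8)**2 = (-2)**2 = 4)
120*n = 120*4 = 480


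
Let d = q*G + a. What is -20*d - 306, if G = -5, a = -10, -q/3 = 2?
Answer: -706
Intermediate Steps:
q = -6 (q = -3*2 = -6)
d = 20 (d = -6*(-5) - 10 = 30 - 10 = 20)
-20*d - 306 = -20*20 - 306 = -400 - 306 = -706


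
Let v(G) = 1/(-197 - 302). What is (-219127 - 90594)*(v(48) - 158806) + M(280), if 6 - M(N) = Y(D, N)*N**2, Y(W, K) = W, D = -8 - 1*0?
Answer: 24543904295389/499 ≈ 4.9186e+10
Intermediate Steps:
D = -8 (D = -8 + 0 = -8)
v(G) = -1/499 (v(G) = 1/(-499) = -1/499)
M(N) = 6 + 8*N**2 (M(N) = 6 - (-8)*N**2 = 6 + 8*N**2)
(-219127 - 90594)*(v(48) - 158806) + M(280) = (-219127 - 90594)*(-1/499 - 158806) + (6 + 8*280**2) = -309721*(-79244195/499) + (6 + 8*78400) = 24543591319595/499 + (6 + 627200) = 24543591319595/499 + 627206 = 24543904295389/499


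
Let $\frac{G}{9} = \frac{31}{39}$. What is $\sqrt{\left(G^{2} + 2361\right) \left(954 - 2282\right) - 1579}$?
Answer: $\frac{5 i \sqrt{21665467}}{13} \approx 1790.2 i$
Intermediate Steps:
$G = \frac{93}{13}$ ($G = 9 \cdot \frac{31}{39} = \frac{93}{13} \approx 7.1538$)
$\sqrt{\left(G^{2} + 2361\right) \left(954 - 2282\right) - 1579} = \sqrt{\left(\left(\frac{93}{13}\right)^{2} + 2361\right) \left(954 - 2282\right) - 1579} = \sqrt{\left(\frac{8649}{169} + 2361\right) \left(-1328\right) - 1579} = \sqrt{\frac{407658}{169} \left(-1328\right) - 1579} = \sqrt{- \frac{541369824}{169} - 1579} = \sqrt{- \frac{541636675}{169}} = \frac{5 i \sqrt{21665467}}{13}$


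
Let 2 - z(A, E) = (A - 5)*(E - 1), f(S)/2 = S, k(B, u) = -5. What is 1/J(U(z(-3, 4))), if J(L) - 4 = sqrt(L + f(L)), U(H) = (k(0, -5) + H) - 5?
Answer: -1/8 + sqrt(3)/8 ≈ 0.091506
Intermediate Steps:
f(S) = 2*S
z(A, E) = 2 - (-1 + E)*(-5 + A) (z(A, E) = 2 - (A - 5)*(E - 1) = 2 - (-5 + A)*(-1 + E) = 2 - (-1 + E)*(-5 + A))
U(H) = -10 + H (U(H) = (-5 + H) - 5 = -10 + H)
J(L) = 4 + sqrt(3)*sqrt(L) (J(L) = 4 + sqrt(L + 2*L) = 4 + sqrt(3*L) = 4 + sqrt(3)*sqrt(L))
1/J(U(z(-3, 4))) = 1/(4 + sqrt(3)*sqrt(-10 + (-3 - 3 + 5*4 - 1*(-3)*4))) = 1/(4 + sqrt(3)*sqrt(-10 + (-3 - 3 + 20 + 12))) = 1/(4 + sqrt(3)*sqrt(-10 + 26)) = 1/(4 + sqrt(3)*sqrt(16)) = 1/(4 + sqrt(3)*4) = 1/(4 + 4*sqrt(3))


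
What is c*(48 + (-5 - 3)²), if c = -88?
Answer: -9856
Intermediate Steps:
c*(48 + (-5 - 3)²) = -88*(48 + (-5 - 3)²) = -88*(48 + (-8)²) = -88*(48 + 64) = -88*112 = -9856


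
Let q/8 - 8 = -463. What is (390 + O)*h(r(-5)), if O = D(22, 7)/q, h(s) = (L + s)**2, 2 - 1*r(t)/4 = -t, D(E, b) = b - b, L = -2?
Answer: 76440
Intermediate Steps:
D(E, b) = 0
q = -3640 (q = 64 + 8*(-463) = 64 - 3704 = -3640)
r(t) = 8 + 4*t (r(t) = 8 - (-4)*t = 8 + 4*t)
h(s) = (-2 + s)**2
O = 0 (O = 0/(-3640) = 0*(-1/3640) = 0)
(390 + O)*h(r(-5)) = (390 + 0)*(-2 + (8 + 4*(-5)))**2 = 390*(-2 + (8 - 20))**2 = 390*(-2 - 12)**2 = 390*(-14)**2 = 390*196 = 76440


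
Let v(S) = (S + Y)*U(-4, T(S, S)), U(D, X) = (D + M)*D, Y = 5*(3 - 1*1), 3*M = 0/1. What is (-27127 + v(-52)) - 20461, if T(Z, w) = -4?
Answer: -48260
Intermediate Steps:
M = 0 (M = (0/1)/3 = (0*1)/3 = (⅓)*0 = 0)
Y = 10 (Y = 5*(3 - 1) = 5*2 = 10)
U(D, X) = D² (U(D, X) = (D + 0)*D = D*D = D²)
v(S) = 160 + 16*S (v(S) = (S + 10)*(-4)² = (10 + S)*16 = 160 + 16*S)
(-27127 + v(-52)) - 20461 = (-27127 + (160 + 16*(-52))) - 20461 = (-27127 + (160 - 832)) - 20461 = (-27127 - 672) - 20461 = -27799 - 20461 = -48260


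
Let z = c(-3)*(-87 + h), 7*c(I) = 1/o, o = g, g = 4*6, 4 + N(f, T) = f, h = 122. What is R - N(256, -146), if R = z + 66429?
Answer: 1588253/24 ≈ 66177.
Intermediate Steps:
N(f, T) = -4 + f
g = 24
o = 24
c(I) = 1/168 (c(I) = (⅐)/24 = (⅐)*(1/24) = 1/168)
z = 5/24 (z = (-87 + 122)/168 = (1/168)*35 = 5/24 ≈ 0.20833)
R = 1594301/24 (R = 5/24 + 66429 = 1594301/24 ≈ 66429.)
R - N(256, -146) = 1594301/24 - (-4 + 256) = 1594301/24 - 1*252 = 1594301/24 - 252 = 1588253/24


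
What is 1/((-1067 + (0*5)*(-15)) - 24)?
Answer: -1/1091 ≈ -0.00091659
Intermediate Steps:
1/((-1067 + (0*5)*(-15)) - 24) = 1/((-1067 + 0*(-15)) - 24) = 1/((-1067 + 0) - 24) = 1/(-1067 - 24) = 1/(-1091) = -1/1091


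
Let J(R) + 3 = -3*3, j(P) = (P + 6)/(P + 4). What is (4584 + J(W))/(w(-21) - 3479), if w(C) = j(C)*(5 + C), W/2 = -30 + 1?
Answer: -77724/59383 ≈ -1.3089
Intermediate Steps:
W = -58 (W = 2*(-30 + 1) = 2*(-29) = -58)
j(P) = (6 + P)/(4 + P)
J(R) = -12 (J(R) = -3 - 3*3 = -3 - 9 = -12)
w(C) = (5 + C)*(6 + C)/(4 + C) (w(C) = ((6 + C)/(4 + C))*(5 + C) = (5 + C)*(6 + C)/(4 + C))
(4584 + J(W))/(w(-21) - 3479) = (4584 - 12)/((5 - 21)*(6 - 21)/(4 - 21) - 3479) = 4572/(-16*(-15)/(-17) - 3479) = 4572/(-1/17*(-16)*(-15) - 3479) = 4572/(-240/17 - 3479) = 4572/(-59383/17) = 4572*(-17/59383) = -77724/59383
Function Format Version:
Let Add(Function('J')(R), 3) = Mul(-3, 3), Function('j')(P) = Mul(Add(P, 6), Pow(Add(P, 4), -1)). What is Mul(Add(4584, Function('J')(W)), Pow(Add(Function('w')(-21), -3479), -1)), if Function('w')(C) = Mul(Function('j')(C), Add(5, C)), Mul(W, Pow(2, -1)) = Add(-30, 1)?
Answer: Rational(-77724, 59383) ≈ -1.3089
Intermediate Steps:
W = -58 (W = Mul(2, Add(-30, 1)) = Mul(2, -29) = -58)
Function('j')(P) = Mul(Pow(Add(4, P), -1), Add(6, P)) (Function('j')(P) = Mul(Add(6, P), Pow(Add(4, P), -1)) = Mul(Pow(Add(4, P), -1), Add(6, P)))
Function('J')(R) = -12 (Function('J')(R) = Add(-3, Mul(-3, 3)) = Add(-3, -9) = -12)
Function('w')(C) = Mul(Pow(Add(4, C), -1), Add(5, C), Add(6, C)) (Function('w')(C) = Mul(Mul(Pow(Add(4, C), -1), Add(6, C)), Add(5, C)) = Mul(Pow(Add(4, C), -1), Add(5, C), Add(6, C)))
Mul(Add(4584, Function('J')(W)), Pow(Add(Function('w')(-21), -3479), -1)) = Mul(Add(4584, -12), Pow(Add(Mul(Pow(Add(4, -21), -1), Add(5, -21), Add(6, -21)), -3479), -1)) = Mul(4572, Pow(Add(Mul(Pow(-17, -1), -16, -15), -3479), -1)) = Mul(4572, Pow(Add(Mul(Rational(-1, 17), -16, -15), -3479), -1)) = Mul(4572, Pow(Add(Rational(-240, 17), -3479), -1)) = Mul(4572, Pow(Rational(-59383, 17), -1)) = Mul(4572, Rational(-17, 59383)) = Rational(-77724, 59383)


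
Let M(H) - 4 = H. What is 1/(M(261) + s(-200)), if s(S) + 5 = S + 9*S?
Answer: -1/1740 ≈ -0.00057471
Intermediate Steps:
s(S) = -5 + 10*S (s(S) = -5 + (S + 9*S) = -5 + 10*S)
M(H) = 4 + H
1/(M(261) + s(-200)) = 1/((4 + 261) + (-5 + 10*(-200))) = 1/(265 + (-5 - 2000)) = 1/(265 - 2005) = 1/(-1740) = -1/1740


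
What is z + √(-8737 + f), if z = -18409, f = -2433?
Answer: -18409 + I*√11170 ≈ -18409.0 + 105.69*I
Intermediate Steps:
z + √(-8737 + f) = -18409 + √(-8737 - 2433) = -18409 + √(-11170) = -18409 + I*√11170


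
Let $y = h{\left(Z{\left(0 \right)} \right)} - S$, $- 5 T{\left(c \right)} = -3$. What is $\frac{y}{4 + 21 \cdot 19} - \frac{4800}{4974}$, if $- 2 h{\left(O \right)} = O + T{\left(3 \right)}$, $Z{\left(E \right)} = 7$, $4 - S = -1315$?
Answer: $- \frac{7095006}{1670435} \approx -4.2474$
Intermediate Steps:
$S = 1319$ ($S = 4 - -1315 = 4 + 1315 = 1319$)
$T{\left(c \right)} = \frac{3}{5}$ ($T{\left(c \right)} = \left(- \frac{1}{5}\right) \left(-3\right) = \frac{3}{5}$)
$h{\left(O \right)} = - \frac{3}{10} - \frac{O}{2}$ ($h{\left(O \right)} = - \frac{O + \frac{3}{5}}{2} = - \frac{\frac{3}{5} + O}{2} = - \frac{3}{10} - \frac{O}{2}$)
$y = - \frac{6614}{5}$ ($y = \left(- \frac{3}{10} - \frac{7}{2}\right) - 1319 = - \frac{19}{5} - 1319 = - \frac{6614}{5} \approx -1322.8$)
$\frac{y}{4 + 21 \cdot 19} - \frac{4800}{4974} = - \frac{6614}{5 \left(4 + 21 \cdot 19\right)} - \frac{4800}{4974} = - \frac{6614}{5 \left(4 + 399\right)} - \frac{800}{829} = - \frac{6614}{5 \cdot 403} - \frac{800}{829} = \left(- \frac{6614}{5}\right) \frac{1}{403} - \frac{800}{829} = - \frac{6614}{2015} - \frac{800}{829} = - \frac{7095006}{1670435}$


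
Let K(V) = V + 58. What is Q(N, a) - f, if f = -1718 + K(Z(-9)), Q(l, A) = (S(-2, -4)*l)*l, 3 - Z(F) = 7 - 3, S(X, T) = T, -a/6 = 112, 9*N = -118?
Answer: 78845/81 ≈ 973.39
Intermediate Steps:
N = -118/9 (N = (⅑)*(-118) = -118/9 ≈ -13.111)
a = -672 (a = -6*112 = -672)
Z(F) = -1 (Z(F) = 3 - (7 - 3) = 3 - 1*4 = 3 - 4 = -1)
Q(l, A) = -4*l² (Q(l, A) = (-4*l)*l = -4*l²)
K(V) = 58 + V
f = -1661 (f = -1718 + (58 - 1) = -1718 + 57 = -1661)
Q(N, a) - f = -4*(-118/9)² - 1*(-1661) = -4*13924/81 + 1661 = -55696/81 + 1661 = 78845/81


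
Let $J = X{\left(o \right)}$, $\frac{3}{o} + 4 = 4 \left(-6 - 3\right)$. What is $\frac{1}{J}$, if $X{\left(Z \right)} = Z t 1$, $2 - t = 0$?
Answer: $- \frac{20}{3} \approx -6.6667$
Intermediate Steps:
$t = 2$ ($t = 2 - 0 = 2 + 0 = 2$)
$o = - \frac{3}{40}$ ($o = \frac{3}{-4 + 4 \left(-6 - 3\right)} = \frac{3}{-4 + 4 \left(-9\right)} = \frac{3}{-4 - 36} = \frac{3}{-40} = 3 \left(- \frac{1}{40}\right) = - \frac{3}{40} \approx -0.075$)
$X{\left(Z \right)} = 2 Z$ ($X{\left(Z \right)} = Z 2 \cdot 1 = 2 Z 1 = 2 Z$)
$J = - \frac{3}{20}$ ($J = 2 \left(- \frac{3}{40}\right) = - \frac{3}{20} \approx -0.15$)
$\frac{1}{J} = \frac{1}{- \frac{3}{20}} = - \frac{20}{3}$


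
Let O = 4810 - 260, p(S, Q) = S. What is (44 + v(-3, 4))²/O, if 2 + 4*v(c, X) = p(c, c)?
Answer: 29241/72800 ≈ 0.40166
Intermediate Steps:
v(c, X) = -½ + c/4
O = 4550
(44 + v(-3, 4))²/O = (44 + (-½ + (¼)*(-3)))²/4550 = (44 + (-½ - ¾))²*(1/4550) = (44 - 5/4)²*(1/4550) = (171/4)²*(1/4550) = (29241/16)*(1/4550) = 29241/72800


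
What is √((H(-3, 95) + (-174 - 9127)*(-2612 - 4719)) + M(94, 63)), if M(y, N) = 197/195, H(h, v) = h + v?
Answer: √2592762155490/195 ≈ 8257.5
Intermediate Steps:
M(y, N) = 197/195 (M(y, N) = 197*(1/195) = 197/195)
√((H(-3, 95) + (-174 - 9127)*(-2612 - 4719)) + M(94, 63)) = √(((-3 + 95) + (-174 - 9127)*(-2612 - 4719)) + 197/195) = √((92 - 9301*(-7331)) + 197/195) = √((92 + 68185631) + 197/195) = √(68185723 + 197/195) = √(13296216182/195) = √2592762155490/195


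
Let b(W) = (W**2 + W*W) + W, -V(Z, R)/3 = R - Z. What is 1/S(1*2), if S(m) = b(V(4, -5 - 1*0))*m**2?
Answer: 1/5940 ≈ 0.00016835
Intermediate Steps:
V(Z, R) = -3*R + 3*Z (V(Z, R) = -3*(R - Z) = -3*R + 3*Z)
b(W) = W + 2*W**2 (b(W) = (W**2 + W**2) + W = 2*W**2 + W = W + 2*W**2)
S(m) = 1485*m**2 (S(m) = ((-3*(-5 - 1*0) + 3*4)*(1 + 2*(-3*(-5 - 1*0) + 3*4)))*m**2 = ((-3*(-5 + 0) + 12)*(1 + 2*(-3*(-5 + 0) + 12)))*m**2 = ((-3*(-5) + 12)*(1 + 2*(-3*(-5) + 12)))*m**2 = ((15 + 12)*(1 + 2*(15 + 12)))*m**2 = (27*(1 + 2*27))*m**2 = (27*(1 + 54))*m**2 = (27*55)*m**2 = 1485*m**2)
1/S(1*2) = 1/(1485*(1*2)**2) = 1/(1485*2**2) = 1/(1485*4) = 1/5940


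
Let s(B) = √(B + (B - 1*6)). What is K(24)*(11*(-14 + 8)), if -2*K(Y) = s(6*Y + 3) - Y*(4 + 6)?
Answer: -7920 + 396*√2 ≈ -7360.0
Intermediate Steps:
s(B) = √(-6 + 2*B) (s(B) = √(B + (B - 6)) = √(B + (-6 + B)) = √(-6 + 2*B))
K(Y) = 5*Y - √3*√Y (K(Y) = -(√(-6 + 2*(6*Y + 3)) - Y*(4 + 6))/2 = -(√(-6 + 2*(3 + 6*Y)) - Y*10)/2 = -(√(-6 + (6 + 12*Y)) - 10*Y)/2 = -(√(12*Y) - 10*Y)/2 = -(2*√3*√Y - 10*Y)/2 = -(-10*Y + 2*√3*√Y)/2 = 5*Y - √3*√Y)
K(24)*(11*(-14 + 8)) = (5*24 - √3*√24)*(11*(-14 + 8)) = (120 - √3*2*√6)*(11*(-6)) = (120 - 6*√2)*(-66) = -7920 + 396*√2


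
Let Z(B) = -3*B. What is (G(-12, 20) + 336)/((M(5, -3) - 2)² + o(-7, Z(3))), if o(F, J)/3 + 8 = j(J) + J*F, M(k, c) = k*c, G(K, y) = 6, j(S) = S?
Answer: 342/427 ≈ 0.80094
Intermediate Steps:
M(k, c) = c*k
o(F, J) = -24 + 3*J + 3*F*J (o(F, J) = -24 + 3*(J + J*F) = -24 + 3*(J + F*J) = -24 + (3*J + 3*F*J) = -24 + 3*J + 3*F*J)
(G(-12, 20) + 336)/((M(5, -3) - 2)² + o(-7, Z(3))) = (6 + 336)/((-3*5 - 2)² + (-24 + 3*(-3*3) + 3*(-7)*(-3*3))) = 342/((-15 - 2)² + (-24 + 3*(-9) + 3*(-7)*(-9))) = 342/((-17)² + (-24 - 27 + 189)) = 342/(289 + 138) = 342/427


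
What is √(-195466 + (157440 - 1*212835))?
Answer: I*√250861 ≈ 500.86*I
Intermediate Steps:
√(-195466 + (157440 - 1*212835)) = √(-195466 + (157440 - 212835)) = √(-195466 - 55395) = √(-250861) = I*√250861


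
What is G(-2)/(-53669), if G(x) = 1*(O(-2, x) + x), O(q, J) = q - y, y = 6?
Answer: 10/53669 ≈ 0.00018633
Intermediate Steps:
O(q, J) = -6 + q (O(q, J) = q - 1*6 = q - 6 = -6 + q)
G(x) = -8 + x (G(x) = 1*((-6 - 2) + x) = 1*(-8 + x) = -8 + x)
G(-2)/(-53669) = (-8 - 2)/(-53669) = -10*(-1/53669) = 10/53669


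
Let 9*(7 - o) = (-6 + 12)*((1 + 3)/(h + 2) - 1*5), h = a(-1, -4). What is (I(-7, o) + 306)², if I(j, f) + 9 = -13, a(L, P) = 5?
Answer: 80656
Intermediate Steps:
h = 5
o = 209/21 (o = 7 - (-6 + 12)*((1 + 3)/(5 + 2) - 1*5)/9 = 7 - 2*(4/7 - 5)/3 = 7 - 2*(-31)/(3*7) = 7 - ⅑*(-186/7) = 7 + 62/21 = 209/21 ≈ 9.9524)
I(j, f) = -22 (I(j, f) = -9 - 13 = -22)
(I(-7, o) + 306)² = (-22 + 306)² = 284² = 80656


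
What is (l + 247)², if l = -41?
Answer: 42436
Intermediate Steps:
(l + 247)² = (-41 + 247)² = 206² = 42436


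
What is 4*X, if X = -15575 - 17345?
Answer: -131680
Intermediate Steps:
X = -32920
4*X = 4*(-32920) = -131680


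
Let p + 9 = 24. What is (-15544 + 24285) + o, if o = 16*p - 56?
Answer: 8925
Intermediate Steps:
p = 15 (p = -9 + 24 = 15)
o = 184 (o = 16*15 - 56 = 240 - 56 = 184)
(-15544 + 24285) + o = (-15544 + 24285) + 184 = 8741 + 184 = 8925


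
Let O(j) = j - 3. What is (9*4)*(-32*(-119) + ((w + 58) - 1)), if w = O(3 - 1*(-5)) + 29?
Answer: 140364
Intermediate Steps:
O(j) = -3 + j
w = 34 (w = (-3 + (3 - 1*(-5))) + 29 = (-3 + (3 + 5)) + 29 = (-3 + 8) + 29 = 5 + 29 = 34)
(9*4)*(-32*(-119) + ((w + 58) - 1)) = (9*4)*(-32*(-119) + ((34 + 58) - 1)) = 36*(3808 + (92 - 1)) = 36*(3808 + 91) = 36*3899 = 140364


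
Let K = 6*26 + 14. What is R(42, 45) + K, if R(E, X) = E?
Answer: 212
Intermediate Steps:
K = 170 (K = 156 + 14 = 170)
R(42, 45) + K = 42 + 170 = 212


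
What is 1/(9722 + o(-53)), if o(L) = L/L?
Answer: 1/9723 ≈ 0.00010285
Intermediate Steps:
o(L) = 1
1/(9722 + o(-53)) = 1/(9722 + 1) = 1/9723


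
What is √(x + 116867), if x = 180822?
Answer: 43*√161 ≈ 545.61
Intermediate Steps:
√(x + 116867) = √(180822 + 116867) = √297689 = 43*√161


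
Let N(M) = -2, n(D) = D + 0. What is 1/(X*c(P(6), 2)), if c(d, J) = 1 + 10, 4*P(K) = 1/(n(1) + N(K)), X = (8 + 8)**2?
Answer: 1/2816 ≈ 0.00035511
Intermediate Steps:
X = 256 (X = 16**2 = 256)
n(D) = D
P(K) = -1/4 (P(K) = 1/(4*(1 - 2)) = (1/4)/(-1) = (1/4)*(-1) = -1/4)
c(d, J) = 11
1/(X*c(P(6), 2)) = 1/(256*11) = 1/2816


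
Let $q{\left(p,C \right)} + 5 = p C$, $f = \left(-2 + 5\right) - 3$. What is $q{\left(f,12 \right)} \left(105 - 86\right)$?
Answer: $-95$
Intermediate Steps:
$f = 0$ ($f = 3 - 3 = 0$)
$q{\left(p,C \right)} = -5 + C p$ ($q{\left(p,C \right)} = -5 + p C = -5 + C p$)
$q{\left(f,12 \right)} \left(105 - 86\right) = \left(-5 + 12 \cdot 0\right) \left(105 - 86\right) = \left(-5 + 0\right) 19 = \left(-5\right) 19 = -95$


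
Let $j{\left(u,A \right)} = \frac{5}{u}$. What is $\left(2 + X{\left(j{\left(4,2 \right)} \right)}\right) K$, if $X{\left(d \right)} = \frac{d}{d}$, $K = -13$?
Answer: $-39$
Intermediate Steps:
$X{\left(d \right)} = 1$
$\left(2 + X{\left(j{\left(4,2 \right)} \right)}\right) K = \left(2 + 1\right) \left(-13\right) = 3 \left(-13\right) = -39$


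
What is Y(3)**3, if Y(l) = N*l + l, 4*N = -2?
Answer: 27/8 ≈ 3.3750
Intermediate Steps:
N = -1/2 (N = (1/4)*(-2) = -1/2 ≈ -0.50000)
Y(l) = l/2 (Y(l) = -l/2 + l = l/2)
Y(3)**3 = ((1/2)*3)**3 = (3/2)**3 = 27/8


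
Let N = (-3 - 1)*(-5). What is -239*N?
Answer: -4780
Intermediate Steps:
N = 20 (N = -4*(-5) = 20)
-239*N = -239*20 = -4780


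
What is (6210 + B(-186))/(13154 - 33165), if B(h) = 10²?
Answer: -6310/20011 ≈ -0.31533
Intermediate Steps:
B(h) = 100
(6210 + B(-186))/(13154 - 33165) = (6210 + 100)/(13154 - 33165) = 6310/(-20011) = 6310*(-1/20011) = -6310/20011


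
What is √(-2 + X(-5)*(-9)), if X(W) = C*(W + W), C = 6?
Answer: √538 ≈ 23.195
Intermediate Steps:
X(W) = 12*W (X(W) = 6*(W + W) = 6*(2*W) = 12*W)
√(-2 + X(-5)*(-9)) = √(-2 + (12*(-5))*(-9)) = √(-2 - 60*(-9)) = √(-2 + 540) = √538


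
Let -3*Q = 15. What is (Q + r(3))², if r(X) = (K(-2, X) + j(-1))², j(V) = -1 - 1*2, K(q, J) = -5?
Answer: 3481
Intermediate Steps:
Q = -5 (Q = -⅓*15 = -5)
j(V) = -3 (j(V) = -1 - 2 = -3)
r(X) = 64 (r(X) = (-5 - 3)² = (-8)² = 64)
(Q + r(3))² = (-5 + 64)² = 59² = 3481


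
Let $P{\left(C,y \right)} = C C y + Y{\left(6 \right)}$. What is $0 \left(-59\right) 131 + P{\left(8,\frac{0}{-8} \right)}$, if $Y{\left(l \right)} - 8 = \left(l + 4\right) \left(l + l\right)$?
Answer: $128$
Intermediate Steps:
$Y{\left(l \right)} = 8 + 2 l \left(4 + l\right)$ ($Y{\left(l \right)} = 8 + \left(l + 4\right) \left(l + l\right) = 8 + \left(4 + l\right) 2 l = 8 + 2 l \left(4 + l\right)$)
$P{\left(C,y \right)} = 128 + y C^{2}$ ($P{\left(C,y \right)} = C C y + \left(8 + 2 \cdot 6^{2} + 8 \cdot 6\right) = C^{2} y + \left(8 + 2 \cdot 36 + 48\right) = y C^{2} + \left(8 + 72 + 48\right) = y C^{2} + 128 = 128 + y C^{2}$)
$0 \left(-59\right) 131 + P{\left(8,\frac{0}{-8} \right)} = 0 \left(-59\right) 131 + \left(128 + \frac{0}{-8} \cdot 8^{2}\right) = 0 \cdot 131 + \left(128 + 0 \left(- \frac{1}{8}\right) 64\right) = 0 + \left(128 + 0 \cdot 64\right) = 0 + \left(128 + 0\right) = 0 + 128 = 128$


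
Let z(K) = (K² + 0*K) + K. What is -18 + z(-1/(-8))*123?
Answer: -45/64 ≈ -0.70313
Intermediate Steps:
z(K) = K + K² (z(K) = (K² + 0) + K = K² + K = K + K²)
-18 + z(-1/(-8))*123 = -18 + ((-1/(-8))*(1 - 1/(-8)))*123 = -18 + ((-1*(-⅛))*(1 - 1*(-⅛)))*123 = -18 + ((1 + ⅛)/8)*123 = -18 + ((⅛)*(9/8))*123 = -18 + (9/64)*123 = -18 + 1107/64 = -45/64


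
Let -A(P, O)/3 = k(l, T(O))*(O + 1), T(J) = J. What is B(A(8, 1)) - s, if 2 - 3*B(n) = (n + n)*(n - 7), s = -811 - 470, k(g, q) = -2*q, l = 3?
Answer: 3725/3 ≈ 1241.7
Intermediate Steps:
s = -1281
A(P, O) = 6*O*(1 + O) (A(P, O) = -3*(-2*O)*(O + 1) = -3*(-2*O)*(1 + O) = -(-6)*O*(1 + O) = 6*O*(1 + O))
B(n) = 2/3 - 2*n*(-7 + n)/3 (B(n) = 2/3 - (n + n)*(n - 7)/3 = 2/3 - 2*n*(-7 + n)/3)
B(A(8, 1)) - s = (2/3 - 2*36*(1 + 1)**2/3 + 14*(6*1*(1 + 1))/3) - 1*(-1281) = (2/3 - 2*(6*1*2)**2/3 + 14*(6*1*2)/3) + 1281 = (2/3 - 2/3*12**2 + (14/3)*12) + 1281 = (2/3 - 2/3*144 + 56) + 1281 = (2/3 - 96 + 56) + 1281 = -118/3 + 1281 = 3725/3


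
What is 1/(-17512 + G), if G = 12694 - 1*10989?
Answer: -1/15807 ≈ -6.3263e-5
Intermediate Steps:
G = 1705 (G = 12694 - 10989 = 1705)
1/(-17512 + G) = 1/(-17512 + 1705) = 1/(-15807) = -1/15807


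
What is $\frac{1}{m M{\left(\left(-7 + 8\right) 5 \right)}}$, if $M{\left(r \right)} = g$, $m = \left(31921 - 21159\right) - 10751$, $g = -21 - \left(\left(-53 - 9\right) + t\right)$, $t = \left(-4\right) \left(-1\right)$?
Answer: $\frac{1}{407} \approx 0.002457$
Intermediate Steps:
$t = 4$
$g = 37$ ($g = -21 - \left(\left(-53 - 9\right) + 4\right) = -21 - \left(-62 + 4\right) = -21 - -58 = -21 + 58 = 37$)
$m = 11$ ($m = 10762 - 10751 = 11$)
$M{\left(r \right)} = 37$
$\frac{1}{m M{\left(\left(-7 + 8\right) 5 \right)}} = \frac{1}{11 \cdot 37} = \frac{1}{11} \cdot \frac{1}{37} = \frac{1}{407}$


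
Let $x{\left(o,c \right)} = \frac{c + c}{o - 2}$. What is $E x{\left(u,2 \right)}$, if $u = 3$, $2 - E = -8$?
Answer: $40$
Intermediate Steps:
$E = 10$ ($E = 2 - -8 = 2 + 8 = 10$)
$x{\left(o,c \right)} = \frac{2 c}{-2 + o}$
$E x{\left(u,2 \right)} = 10 \cdot 2 \cdot 2 \frac{1}{-2 + 3} = 10 \cdot 2 \cdot 2 \cdot 1^{-1} = 10 \cdot 2 \cdot 2 \cdot 1 = 10 \cdot 4 = 40$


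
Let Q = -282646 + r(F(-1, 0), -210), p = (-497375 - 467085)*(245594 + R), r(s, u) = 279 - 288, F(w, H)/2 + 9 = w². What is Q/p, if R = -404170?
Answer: -56531/30588041792 ≈ -1.8481e-6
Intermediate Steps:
F(w, H) = -18 + 2*w²
r(s, u) = -9
p = 152940208960 (p = (-497375 - 467085)*(245594 - 404170) = -964460*(-158576) = 152940208960)
Q = -282655 (Q = -282646 - 9 = -282655)
Q/p = -282655/152940208960 = -282655*1/152940208960 = -56531/30588041792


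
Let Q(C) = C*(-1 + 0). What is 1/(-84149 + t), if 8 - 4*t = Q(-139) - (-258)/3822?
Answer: -1274/107247571 ≈ -1.1879e-5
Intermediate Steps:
Q(C) = -C (Q(C) = C*(-1) = -C)
t = -41745/1274 (t = 2 - (-1*(-139) - (-258)/3822)/4 = 2 - (139 - (-258)/3822)/4 = 2 - (139 - 1*(-43/637))/4 = 2 - (139 + 43/637)/4 = 2 - ¼*88586/637 = 2 - 44293/1274 = -41745/1274 ≈ -32.767)
1/(-84149 + t) = 1/(-84149 - 41745/1274) = 1/(-107247571/1274) = -1274/107247571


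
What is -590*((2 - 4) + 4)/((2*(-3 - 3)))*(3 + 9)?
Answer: 1180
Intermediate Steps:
-590*((2 - 4) + 4)/((2*(-3 - 3)))*(3 + 9) = -590*(-2 + 4)/((2*(-6)))*12 = -590*2/(-12)*12 = -590*2*(-1/12)*12 = -(-295)*12/3 = -590*(-2) = 1180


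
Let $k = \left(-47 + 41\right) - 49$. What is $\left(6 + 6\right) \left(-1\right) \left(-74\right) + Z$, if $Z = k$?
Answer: $833$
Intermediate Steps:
$k = -55$ ($k = -6 - 49 = -55$)
$Z = -55$
$\left(6 + 6\right) \left(-1\right) \left(-74\right) + Z = \left(6 + 6\right) \left(-1\right) \left(-74\right) - 55 = 12 \left(-1\right) \left(-74\right) - 55 = \left(-12\right) \left(-74\right) - 55 = 888 - 55 = 833$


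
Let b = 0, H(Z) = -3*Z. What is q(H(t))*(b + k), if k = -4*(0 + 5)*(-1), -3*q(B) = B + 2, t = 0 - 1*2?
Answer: -160/3 ≈ -53.333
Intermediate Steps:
t = -2 (t = 0 - 2 = -2)
q(B) = -2/3 - B/3 (q(B) = -(B + 2)/3 = -(2 + B)/3 = -2/3 - B/3)
k = 20 (k = -20*(-1) = -4*(-5) = 20)
q(H(t))*(b + k) = (-2/3 - (-1)*(-2))*(0 + 20) = (-2/3 - 1/3*6)*20 = (-2/3 - 2)*20 = -8/3*20 = -160/3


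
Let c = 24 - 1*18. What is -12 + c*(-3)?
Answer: -30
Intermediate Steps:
c = 6 (c = 24 - 18 = 6)
-12 + c*(-3) = -12 + 6*(-3) = -12 - 18 = -30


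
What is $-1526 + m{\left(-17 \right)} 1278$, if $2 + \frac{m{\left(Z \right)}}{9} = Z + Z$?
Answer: $-415598$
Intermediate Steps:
$m{\left(Z \right)} = -18 + 18 Z$ ($m{\left(Z \right)} = -18 + 9 \left(Z + Z\right) = -18 + 9 \cdot 2 Z = -18 + 18 Z$)
$-1526 + m{\left(-17 \right)} 1278 = -1526 + \left(-18 + 18 \left(-17\right)\right) 1278 = -1526 + \left(-18 - 306\right) 1278 = -1526 - 414072 = -415598$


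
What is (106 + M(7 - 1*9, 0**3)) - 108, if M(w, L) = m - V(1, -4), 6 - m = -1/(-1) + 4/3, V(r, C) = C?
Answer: 17/3 ≈ 5.6667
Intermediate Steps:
m = 11/3 (m = 6 - (-1/(-1) + 4/3) = 6 - (-1*(-1) + 4*(1/3)) = 6 - (1 + 4/3) = 6 - 1*7/3 = 6 - 7/3 = 11/3 ≈ 3.6667)
M(w, L) = 23/3 (M(w, L) = 11/3 - 1*(-4) = 11/3 + 4 = 23/3)
(106 + M(7 - 1*9, 0**3)) - 108 = (106 + 23/3) - 108 = 341/3 - 108 = 17/3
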